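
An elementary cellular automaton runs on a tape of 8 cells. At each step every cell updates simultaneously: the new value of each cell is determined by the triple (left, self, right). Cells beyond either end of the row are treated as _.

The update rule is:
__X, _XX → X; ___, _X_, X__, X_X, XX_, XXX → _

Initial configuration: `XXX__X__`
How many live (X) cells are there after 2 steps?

X___X___
___X____
count of X: 1

1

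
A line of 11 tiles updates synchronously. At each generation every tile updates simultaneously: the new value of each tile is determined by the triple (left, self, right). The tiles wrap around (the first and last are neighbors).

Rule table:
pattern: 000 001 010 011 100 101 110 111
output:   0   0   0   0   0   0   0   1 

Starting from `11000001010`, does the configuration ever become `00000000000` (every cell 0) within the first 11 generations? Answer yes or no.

yes

00000000000
all cells are 0 at generation 1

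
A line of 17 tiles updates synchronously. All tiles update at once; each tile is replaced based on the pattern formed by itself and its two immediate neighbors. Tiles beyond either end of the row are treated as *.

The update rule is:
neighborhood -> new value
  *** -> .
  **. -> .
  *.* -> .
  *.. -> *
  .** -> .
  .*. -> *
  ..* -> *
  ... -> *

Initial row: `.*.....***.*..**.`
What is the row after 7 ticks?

*******....***...

.******....***...
.......****...***
*******....***...
.......****...***  (repeats tick 2; period 2)
tick 7: *******....***...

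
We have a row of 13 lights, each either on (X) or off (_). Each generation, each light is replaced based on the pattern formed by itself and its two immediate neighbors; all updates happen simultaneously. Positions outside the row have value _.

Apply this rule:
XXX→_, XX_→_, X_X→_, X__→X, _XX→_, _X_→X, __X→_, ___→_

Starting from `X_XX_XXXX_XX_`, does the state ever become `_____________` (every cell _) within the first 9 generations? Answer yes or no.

X___________X
XX__________X
__X_________X
__XX________X
____X_______X
____XX______X
______X_____X
______XX____X
________X___X
generation 9 is ________X___X, still not uniform _

no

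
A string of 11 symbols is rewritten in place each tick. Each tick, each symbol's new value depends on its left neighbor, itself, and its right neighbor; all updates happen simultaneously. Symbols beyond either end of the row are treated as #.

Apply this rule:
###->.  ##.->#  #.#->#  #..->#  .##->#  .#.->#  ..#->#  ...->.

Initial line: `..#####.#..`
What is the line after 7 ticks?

.##.##..###

###...#####
..##.##....
########..#
.......####
#.....##...
##...####.#
.##.##..###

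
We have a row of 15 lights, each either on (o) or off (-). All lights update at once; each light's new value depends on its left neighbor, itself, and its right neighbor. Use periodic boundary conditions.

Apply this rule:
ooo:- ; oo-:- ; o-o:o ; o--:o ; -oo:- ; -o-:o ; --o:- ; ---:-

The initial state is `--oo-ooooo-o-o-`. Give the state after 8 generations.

------o---oo---

generation 1: ----o-----ooooo
generation 2: o---oo---------
generation 3: oo----o--------
generation 4: --o---oo-------
generation 5: --oo----o------
generation 6: ----o---oo-----
generation 7: ----oo----o----
generation 8: ------o---oo---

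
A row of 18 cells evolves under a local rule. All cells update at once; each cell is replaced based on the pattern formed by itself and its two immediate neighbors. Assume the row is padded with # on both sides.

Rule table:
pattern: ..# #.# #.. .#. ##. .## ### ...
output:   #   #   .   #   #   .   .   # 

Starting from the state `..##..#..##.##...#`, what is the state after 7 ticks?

.#.#.##.#.##.#.##.
#####.####.####.##
....##...##...##..
.###.#.##.#.##.#.#
#..####.####.####.
#.#...##...##...##
###.##.#.##.#.##..

###.##.#.##.#.##..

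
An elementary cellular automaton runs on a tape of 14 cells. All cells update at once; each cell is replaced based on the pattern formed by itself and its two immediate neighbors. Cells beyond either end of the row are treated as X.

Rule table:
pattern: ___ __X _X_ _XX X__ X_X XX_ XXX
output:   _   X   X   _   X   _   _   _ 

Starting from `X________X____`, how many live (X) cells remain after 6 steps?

8

step 1: _X______XXX__X
step 2: _XX____X___XX_
step 3: ___X__XXX_X___
step 4: X_XXXX____XX_X
step 5: ______X__X____
step 6: X____XXXXXX__X
count of X: 8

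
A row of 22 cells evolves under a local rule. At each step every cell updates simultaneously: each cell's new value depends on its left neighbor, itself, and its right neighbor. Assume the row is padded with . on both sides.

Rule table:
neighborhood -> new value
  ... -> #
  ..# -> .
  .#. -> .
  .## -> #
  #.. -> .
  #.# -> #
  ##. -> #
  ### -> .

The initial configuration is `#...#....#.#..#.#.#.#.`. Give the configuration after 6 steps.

#.##..##.###.##...#.#.

..#...##..#....#.#.#..
#...#.##....##..#.#..#
..#..###.##.##...#....
#....#.#######.#...###
..##..##.....##..#.#.#
#.##..##.###.##...#.#.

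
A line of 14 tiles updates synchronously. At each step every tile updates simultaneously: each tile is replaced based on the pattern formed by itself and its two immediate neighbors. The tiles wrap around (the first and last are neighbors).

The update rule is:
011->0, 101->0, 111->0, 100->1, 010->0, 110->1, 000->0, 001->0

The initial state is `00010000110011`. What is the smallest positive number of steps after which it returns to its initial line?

14

10001000011001
11000100001100
01100010000110
00110001000011
10011000100001
11001100010000
01100110001000
00110011000100
00011001100010
00001100110001
10000110011000
01000011001100
00100001100110
00010000110011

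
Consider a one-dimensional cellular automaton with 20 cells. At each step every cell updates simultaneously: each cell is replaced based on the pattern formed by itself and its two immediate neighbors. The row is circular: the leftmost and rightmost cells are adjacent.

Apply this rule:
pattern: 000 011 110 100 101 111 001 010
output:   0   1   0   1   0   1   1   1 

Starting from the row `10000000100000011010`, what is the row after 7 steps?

step 1: 11000001110000110010
step 2: 10100011101001101110
step 3: 10110111001111001100
step 4: 10100110111110111011
step 5: 00111100111100110011
step 6: 11111011111011101110
step 7: 11110011110011001100

11110011110011001100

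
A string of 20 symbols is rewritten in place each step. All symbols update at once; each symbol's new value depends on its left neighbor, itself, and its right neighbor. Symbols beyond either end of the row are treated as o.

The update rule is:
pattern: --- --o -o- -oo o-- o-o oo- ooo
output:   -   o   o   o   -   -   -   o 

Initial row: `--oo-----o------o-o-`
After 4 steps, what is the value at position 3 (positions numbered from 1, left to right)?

-

-oo-----oo-----oo-o-
-o-----oo-----oo--o-
-o----oo-----oo--oo-
-o---oo-----oo--oo--
position 3 holds -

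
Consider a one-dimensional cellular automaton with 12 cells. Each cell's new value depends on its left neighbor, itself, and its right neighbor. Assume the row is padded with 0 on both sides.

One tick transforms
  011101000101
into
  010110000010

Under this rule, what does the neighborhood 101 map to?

1

At position 4 the neighborhood is 101; the next row has 1 there.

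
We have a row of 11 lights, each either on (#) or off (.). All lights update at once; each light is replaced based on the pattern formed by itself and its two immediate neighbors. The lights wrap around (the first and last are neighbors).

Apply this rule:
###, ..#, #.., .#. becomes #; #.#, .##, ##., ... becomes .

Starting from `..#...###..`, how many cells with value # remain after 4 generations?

generation 1: .###.#.#.#.
generation 2: #.#..#.#.##
generation 3: ..####.#..#
generation 4: ##.##..####
count of #: 8

8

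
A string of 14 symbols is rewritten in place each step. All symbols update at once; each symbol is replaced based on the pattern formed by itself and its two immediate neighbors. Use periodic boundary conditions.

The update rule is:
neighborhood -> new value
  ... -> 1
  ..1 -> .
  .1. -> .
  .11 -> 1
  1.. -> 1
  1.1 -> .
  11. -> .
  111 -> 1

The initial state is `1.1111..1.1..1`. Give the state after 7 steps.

..111.1....1.1
1.11...111....
..1.11.11.111.
1...1..1..11.1
.11..1..1.1..1
.1.1..1....1..
....1..111..11

....1..111..11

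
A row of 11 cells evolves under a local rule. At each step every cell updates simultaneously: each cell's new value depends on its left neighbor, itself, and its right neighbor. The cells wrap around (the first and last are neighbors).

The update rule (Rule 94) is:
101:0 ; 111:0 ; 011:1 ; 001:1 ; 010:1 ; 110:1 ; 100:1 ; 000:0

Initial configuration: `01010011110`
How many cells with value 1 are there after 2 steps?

6

step 1: 11011110011
step 2: 01010011110
count of 1: 6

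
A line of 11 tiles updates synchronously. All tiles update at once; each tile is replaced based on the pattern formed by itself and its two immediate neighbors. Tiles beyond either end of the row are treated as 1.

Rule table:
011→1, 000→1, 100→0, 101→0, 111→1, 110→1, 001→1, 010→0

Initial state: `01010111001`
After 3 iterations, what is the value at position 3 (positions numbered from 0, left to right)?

00000111011
01111111011
01111111011
position 3 holds 1

1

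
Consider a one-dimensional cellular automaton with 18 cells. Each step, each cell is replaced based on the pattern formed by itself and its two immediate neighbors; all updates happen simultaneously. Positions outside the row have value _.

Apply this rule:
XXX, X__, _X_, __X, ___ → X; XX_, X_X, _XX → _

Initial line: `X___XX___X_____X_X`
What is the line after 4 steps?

XXXX__XXXXXXXXXX_X
_XX_XX_XXXXXXXX__X
X_______XXXXXX_XXX
XXXXXXXX_XXXX___X_

XXXXXXXX_XXXX___X_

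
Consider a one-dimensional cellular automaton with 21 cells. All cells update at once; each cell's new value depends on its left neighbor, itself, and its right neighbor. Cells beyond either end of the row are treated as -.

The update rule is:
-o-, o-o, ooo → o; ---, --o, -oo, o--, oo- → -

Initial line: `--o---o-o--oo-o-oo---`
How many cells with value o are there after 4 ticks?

--o---ooo----ooo-----
--o----o------o------
--o----o------o------  (fixed point — unchanged through tick 4)
count of o: 3

3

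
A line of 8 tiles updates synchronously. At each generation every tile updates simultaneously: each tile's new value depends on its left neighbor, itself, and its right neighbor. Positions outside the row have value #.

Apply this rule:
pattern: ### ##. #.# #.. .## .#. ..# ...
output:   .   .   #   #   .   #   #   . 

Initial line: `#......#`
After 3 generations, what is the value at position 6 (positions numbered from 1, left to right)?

.

generation 1: .#....#.
generation 2: ###..###
generation 3: ...##...
position 6 holds .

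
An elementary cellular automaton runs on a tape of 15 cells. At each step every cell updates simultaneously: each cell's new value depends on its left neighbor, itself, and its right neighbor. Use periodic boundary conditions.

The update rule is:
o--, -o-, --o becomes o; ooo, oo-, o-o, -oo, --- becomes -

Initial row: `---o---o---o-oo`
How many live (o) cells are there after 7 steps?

step 1: o-ooo-ooo-oo---
step 2: o-----------o-o
step 3: -o---------oo--
step 4: ooo-------o--o-
step 5: ---o-----ooooo-
step 6: --ooo---o-----o
step 7: oo---o-ooo---oo
count of o: 8

8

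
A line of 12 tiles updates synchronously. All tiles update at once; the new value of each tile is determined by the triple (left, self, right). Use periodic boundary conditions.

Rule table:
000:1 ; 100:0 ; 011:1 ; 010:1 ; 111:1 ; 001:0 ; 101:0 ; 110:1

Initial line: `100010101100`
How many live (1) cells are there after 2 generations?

6

generation 1: 101010101100
generation 2: 101010101100
count of 1: 6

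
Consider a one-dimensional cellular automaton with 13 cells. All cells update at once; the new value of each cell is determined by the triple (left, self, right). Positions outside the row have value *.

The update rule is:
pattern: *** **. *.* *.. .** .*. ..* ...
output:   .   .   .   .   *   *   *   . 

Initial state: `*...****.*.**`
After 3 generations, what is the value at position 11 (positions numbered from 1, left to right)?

.

...**....*.*.
..**....**.*.
.**....**..*.
position 11 holds .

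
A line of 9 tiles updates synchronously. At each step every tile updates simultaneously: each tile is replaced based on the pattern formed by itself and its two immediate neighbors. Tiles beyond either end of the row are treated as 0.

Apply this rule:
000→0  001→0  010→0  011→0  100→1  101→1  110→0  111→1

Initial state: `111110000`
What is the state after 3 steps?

000101010

011101000
001010100
000101010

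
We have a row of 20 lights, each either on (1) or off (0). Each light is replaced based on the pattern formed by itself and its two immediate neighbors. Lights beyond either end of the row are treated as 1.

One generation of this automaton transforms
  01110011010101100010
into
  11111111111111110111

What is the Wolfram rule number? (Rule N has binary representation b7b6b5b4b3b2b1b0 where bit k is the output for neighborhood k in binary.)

254

position 2: 111 → 1  (bit 7 = 1)
position 3: 110 → 1  (bit 6 = 1)
position 0: 101 → 1  (bit 5 = 1)
position 4: 100 → 1  (bit 4 = 1)
position 1: 011 → 1  (bit 3 = 1)
position 9: 010 → 1  (bit 2 = 1)
position 5: 001 → 1  (bit 1 = 1)
position 16: 000 → 0  (bit 0 = 0)
bits b7..b0 = 11111110 = 254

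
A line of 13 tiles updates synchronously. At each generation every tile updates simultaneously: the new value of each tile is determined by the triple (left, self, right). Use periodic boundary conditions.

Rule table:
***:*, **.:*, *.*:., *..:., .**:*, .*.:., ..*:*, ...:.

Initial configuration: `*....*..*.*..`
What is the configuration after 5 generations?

generation 1: ....*..*....*
generation 2: ...*..*....*.
generation 3: ..*..*....*..
generation 4: .*..*....*...
generation 5: *..*....*....

*..*....*....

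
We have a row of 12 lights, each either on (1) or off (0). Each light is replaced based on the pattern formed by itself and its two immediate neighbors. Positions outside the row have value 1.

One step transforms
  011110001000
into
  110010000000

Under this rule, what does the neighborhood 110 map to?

At position 4 the neighborhood is 110; the next row has 1 there.

1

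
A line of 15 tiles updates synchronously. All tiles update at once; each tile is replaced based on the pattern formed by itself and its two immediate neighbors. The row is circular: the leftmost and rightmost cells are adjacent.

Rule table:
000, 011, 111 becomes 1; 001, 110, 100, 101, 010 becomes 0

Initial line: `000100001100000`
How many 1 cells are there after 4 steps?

10

110001101001111
100101000001111
000000011101111
011111011001110
count of 1: 10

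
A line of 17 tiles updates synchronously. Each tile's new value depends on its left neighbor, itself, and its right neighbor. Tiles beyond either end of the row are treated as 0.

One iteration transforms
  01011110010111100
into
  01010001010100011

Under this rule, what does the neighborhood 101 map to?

0

At position 2 the neighborhood is 101; the next row has 0 there.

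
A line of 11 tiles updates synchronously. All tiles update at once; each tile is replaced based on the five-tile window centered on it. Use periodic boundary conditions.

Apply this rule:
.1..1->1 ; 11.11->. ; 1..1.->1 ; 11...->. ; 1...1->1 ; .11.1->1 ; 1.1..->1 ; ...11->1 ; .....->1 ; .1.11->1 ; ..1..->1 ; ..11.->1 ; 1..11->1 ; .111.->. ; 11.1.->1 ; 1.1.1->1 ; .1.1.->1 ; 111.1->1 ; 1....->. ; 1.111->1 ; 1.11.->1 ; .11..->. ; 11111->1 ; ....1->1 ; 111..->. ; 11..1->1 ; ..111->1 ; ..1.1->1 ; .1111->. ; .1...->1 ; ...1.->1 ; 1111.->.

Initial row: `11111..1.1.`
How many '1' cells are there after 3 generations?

1.1..111111
111111.111.
1.11.1.1.1.
count of 1: 6

6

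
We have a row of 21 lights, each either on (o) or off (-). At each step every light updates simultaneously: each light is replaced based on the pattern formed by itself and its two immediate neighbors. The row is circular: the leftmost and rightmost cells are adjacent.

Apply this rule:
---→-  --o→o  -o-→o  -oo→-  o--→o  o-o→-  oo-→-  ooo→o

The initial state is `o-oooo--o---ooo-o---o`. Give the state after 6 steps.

---oo-oooo-o-o--oo-o-
--o----oo--o-ooo---oo
oooo--o--ooo--o-o-o--
-oo-ooooo-o-ooo-o-ooo
-----ooo--o--o--o--o-
----o-o-ooooooooooooo

----o-o-ooooooooooooo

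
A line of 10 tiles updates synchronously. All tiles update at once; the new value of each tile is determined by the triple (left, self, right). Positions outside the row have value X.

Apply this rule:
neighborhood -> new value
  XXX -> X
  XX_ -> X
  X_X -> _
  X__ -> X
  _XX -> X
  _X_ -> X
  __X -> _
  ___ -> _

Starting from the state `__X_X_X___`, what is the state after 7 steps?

X_X_X_XXX_

X_X_X_XX__
X_X_X_XXX_
X_X_X_XXX_  (fixed point — unchanged through step 7)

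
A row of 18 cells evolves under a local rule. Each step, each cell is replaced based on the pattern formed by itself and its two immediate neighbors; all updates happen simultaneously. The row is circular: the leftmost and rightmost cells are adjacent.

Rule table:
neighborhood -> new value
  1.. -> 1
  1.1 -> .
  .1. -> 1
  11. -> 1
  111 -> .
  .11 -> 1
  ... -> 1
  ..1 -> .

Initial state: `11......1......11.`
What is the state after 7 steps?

1111111.111111.11.
1.....1.1....1.11.
11111.1.1111.1.11.
1...1.1.1..1.1.11.
111.1.1.11.1.1.11.
1.1.1.1.11.1.1.11.
1.1.1.1.11.1.1.11.

1.1.1.1.11.1.1.11.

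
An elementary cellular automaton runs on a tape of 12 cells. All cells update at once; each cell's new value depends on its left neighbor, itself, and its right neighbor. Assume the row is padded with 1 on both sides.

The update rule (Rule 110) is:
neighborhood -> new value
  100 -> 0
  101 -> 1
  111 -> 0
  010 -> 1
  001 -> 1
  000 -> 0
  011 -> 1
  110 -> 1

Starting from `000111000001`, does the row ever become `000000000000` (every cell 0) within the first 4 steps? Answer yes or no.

001101000011
011111000110
110001001111
010011011000
step 4 is 010011011000, still not uniform 0

no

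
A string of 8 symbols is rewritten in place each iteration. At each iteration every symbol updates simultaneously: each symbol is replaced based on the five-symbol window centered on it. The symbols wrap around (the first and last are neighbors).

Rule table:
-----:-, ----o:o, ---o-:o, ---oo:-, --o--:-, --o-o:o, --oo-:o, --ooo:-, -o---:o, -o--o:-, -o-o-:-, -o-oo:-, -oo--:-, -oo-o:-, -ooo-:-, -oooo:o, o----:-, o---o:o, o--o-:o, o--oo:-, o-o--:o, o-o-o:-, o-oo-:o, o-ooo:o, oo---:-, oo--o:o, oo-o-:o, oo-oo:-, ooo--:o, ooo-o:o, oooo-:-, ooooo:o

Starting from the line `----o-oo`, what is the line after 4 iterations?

--ooo-o-
o---oooo
o-o--oo-
--o--o-o

--o--o-o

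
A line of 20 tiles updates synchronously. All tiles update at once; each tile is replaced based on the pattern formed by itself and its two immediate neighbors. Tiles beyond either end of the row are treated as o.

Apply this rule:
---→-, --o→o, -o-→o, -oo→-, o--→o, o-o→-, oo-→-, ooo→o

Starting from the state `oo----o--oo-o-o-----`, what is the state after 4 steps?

step 1: o-o--oooo---o-oo---o
step 2: --ooo-oo-o-oo---o-o-
step 3: oo-o-----o---o-oo-o-
step 4: o--oo---ooo-oo----o-

o--oo---ooo-oo----o-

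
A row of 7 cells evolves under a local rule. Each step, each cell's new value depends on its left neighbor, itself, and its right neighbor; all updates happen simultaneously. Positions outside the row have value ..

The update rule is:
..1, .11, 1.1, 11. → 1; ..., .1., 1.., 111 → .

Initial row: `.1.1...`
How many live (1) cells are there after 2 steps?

1.1....
.1.....
count of 1: 1

1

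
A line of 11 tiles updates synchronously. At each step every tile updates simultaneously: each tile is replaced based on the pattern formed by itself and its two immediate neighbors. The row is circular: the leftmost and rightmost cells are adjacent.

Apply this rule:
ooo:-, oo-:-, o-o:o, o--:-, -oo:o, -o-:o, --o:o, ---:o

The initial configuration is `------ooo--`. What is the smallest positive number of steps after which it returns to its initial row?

step 1: ooooooo---o
step 2: --------ooo
step 3: -oooooooo--
step 4: oo--------o
step 5: ---oooooooo
step 6: -ooo-------
step 7: oo---oooooo
step 8: ---ooo-----
step 9: oooo---oooo
step 10: -----ooo---
step 11: oooooo---oo
step 12: -------ooo-
step 13: oooooooo---
step 14: o--------oo
step 15: --oooooooo-
step 16: ooo--------
step 17: o---ooooooo
step 18: --ooo------
step 19: ooo---ooooo
step 20: ----ooo----
step 21: ooooo---ooo
step 22: ------ooo--

22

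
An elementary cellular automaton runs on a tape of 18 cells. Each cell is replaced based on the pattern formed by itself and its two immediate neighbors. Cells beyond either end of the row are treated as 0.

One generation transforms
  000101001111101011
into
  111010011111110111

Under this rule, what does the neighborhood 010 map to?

0

At position 3 the neighborhood is 010; the next row has 0 there.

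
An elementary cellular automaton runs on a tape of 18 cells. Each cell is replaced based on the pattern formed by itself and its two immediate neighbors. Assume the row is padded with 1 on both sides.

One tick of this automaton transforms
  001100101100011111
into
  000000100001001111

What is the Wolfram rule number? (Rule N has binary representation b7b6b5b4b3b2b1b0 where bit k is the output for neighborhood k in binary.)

position 14: 111 → 1  (bit 7 = 1)
position 3: 110 → 0  (bit 6 = 0)
position 7: 101 → 0  (bit 5 = 0)
position 0: 100 → 0  (bit 4 = 0)
position 2: 011 → 0  (bit 3 = 0)
position 6: 010 → 1  (bit 2 = 1)
position 1: 001 → 0  (bit 1 = 0)
position 11: 000 → 1  (bit 0 = 1)
bits b7..b0 = 10000101 = 133

133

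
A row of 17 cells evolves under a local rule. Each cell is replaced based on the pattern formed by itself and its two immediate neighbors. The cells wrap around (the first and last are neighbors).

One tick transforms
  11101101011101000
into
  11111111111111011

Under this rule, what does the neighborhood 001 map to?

At position 16 the neighborhood is 001; the next row has 1 there.

1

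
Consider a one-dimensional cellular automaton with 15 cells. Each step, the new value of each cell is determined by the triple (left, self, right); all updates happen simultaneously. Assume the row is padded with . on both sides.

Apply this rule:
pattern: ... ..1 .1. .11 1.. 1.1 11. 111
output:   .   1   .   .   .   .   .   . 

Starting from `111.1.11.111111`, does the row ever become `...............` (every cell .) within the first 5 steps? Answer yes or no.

yes

...............
all cells are . at step 1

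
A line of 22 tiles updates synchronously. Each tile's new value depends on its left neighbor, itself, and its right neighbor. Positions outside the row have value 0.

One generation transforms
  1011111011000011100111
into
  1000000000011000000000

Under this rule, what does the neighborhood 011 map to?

At position 2 the neighborhood is 011; the next row has 0 there.

0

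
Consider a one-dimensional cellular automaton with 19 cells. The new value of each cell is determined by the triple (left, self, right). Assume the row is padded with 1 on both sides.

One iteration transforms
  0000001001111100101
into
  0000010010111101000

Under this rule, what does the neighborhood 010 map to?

At position 6 the neighborhood is 010; the next row has 0 there.

0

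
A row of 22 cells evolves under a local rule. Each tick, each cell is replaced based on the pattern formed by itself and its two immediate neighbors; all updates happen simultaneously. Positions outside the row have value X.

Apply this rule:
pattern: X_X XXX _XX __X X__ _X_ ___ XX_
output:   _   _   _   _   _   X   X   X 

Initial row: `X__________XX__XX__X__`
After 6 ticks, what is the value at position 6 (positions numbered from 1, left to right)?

X

tick 1: X_XXXXXXXX__X___X__X__
tick 2: X________X__X_X_X__X__
tick 3: X_XXXXXX_X__X_X_X__X__
tick 4: X______X_X__X_X_X__X__
tick 5: X_XXXX_X_X__X_X_X__X__
tick 6: X____X_X_X__X_X_X__X__
position 6 holds X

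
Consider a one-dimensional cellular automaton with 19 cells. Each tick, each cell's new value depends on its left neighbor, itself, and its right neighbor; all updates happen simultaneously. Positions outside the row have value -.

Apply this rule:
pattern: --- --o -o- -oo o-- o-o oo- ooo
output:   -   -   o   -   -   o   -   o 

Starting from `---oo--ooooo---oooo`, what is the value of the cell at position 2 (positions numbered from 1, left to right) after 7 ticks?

--------ooo-----oo-
---------o---------
---------o---------  (fixed point — unchanged through tick 7)
position 2 holds -

-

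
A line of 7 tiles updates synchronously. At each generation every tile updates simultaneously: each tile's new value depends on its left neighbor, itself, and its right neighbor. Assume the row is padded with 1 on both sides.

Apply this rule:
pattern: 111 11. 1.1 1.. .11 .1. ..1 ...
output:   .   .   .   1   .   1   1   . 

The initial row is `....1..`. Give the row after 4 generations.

1.1111.

1..1111
.11....
...1..1
1.1111.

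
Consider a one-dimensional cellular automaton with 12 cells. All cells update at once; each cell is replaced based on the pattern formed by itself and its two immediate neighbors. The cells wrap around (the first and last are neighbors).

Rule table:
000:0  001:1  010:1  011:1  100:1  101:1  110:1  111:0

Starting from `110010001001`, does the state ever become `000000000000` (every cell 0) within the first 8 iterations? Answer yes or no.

yes

011111011111
110001110001
011011011011
111111111111
000000000000
all cells are 0 at iteration 5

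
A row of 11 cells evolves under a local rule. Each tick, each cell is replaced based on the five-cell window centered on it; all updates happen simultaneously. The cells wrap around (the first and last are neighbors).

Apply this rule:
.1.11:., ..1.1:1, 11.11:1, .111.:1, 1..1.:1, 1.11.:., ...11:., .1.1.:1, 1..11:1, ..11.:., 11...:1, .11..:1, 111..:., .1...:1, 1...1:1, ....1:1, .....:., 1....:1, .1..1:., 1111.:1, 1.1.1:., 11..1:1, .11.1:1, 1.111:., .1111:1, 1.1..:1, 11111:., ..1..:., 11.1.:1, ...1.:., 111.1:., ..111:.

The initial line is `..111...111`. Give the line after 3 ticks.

1.111..11.1

tick 1: 11.1.11..1.
tick 2: .11...1111.
tick 3: 1.111..11.1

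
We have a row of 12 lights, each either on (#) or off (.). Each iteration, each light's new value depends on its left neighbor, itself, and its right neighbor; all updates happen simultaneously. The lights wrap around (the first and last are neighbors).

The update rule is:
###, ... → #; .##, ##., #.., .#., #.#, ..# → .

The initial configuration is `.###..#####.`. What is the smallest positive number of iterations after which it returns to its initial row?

..#....###..
#...##..#..#
..#.........
#...########
..#..#######
......#####.
#####..###..
.###....#...
..#..##...##
........#...
#######...##
######..#..#
#####.......
.###..#####.

14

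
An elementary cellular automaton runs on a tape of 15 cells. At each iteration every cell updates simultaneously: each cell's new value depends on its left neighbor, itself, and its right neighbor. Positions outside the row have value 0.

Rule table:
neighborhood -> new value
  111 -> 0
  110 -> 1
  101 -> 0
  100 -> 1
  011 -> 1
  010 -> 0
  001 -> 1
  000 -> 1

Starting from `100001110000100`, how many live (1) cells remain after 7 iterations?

011111011111011
110001010001011
111110001110011
100011111011111
011110001010001
110011110001110
111110011111011
count of 1: 12

12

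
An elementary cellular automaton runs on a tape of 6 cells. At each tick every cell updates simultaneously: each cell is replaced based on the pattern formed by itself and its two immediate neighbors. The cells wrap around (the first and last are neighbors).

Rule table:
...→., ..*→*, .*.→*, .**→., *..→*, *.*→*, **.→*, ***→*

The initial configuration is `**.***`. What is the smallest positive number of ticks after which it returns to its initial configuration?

tick 1: ***.**
tick 2: ****.*
tick 3: *****.
tick 4: .*****
tick 5: *.****
tick 6: **.***

6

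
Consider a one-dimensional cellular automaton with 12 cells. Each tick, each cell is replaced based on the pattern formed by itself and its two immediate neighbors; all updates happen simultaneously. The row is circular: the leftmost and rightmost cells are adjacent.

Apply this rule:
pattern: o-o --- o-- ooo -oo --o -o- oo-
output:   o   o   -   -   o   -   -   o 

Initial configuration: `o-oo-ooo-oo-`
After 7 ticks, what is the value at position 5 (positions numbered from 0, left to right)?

-ooooo-ooooo
oo---ooo---o
-o-o-o-o-o-o
o-o-o-o-o-o-
-o-o-o-o-o-o  (repeats tick 3; period 2)
tick 7: -o-o-o-o-o-o
position 5 holds o

o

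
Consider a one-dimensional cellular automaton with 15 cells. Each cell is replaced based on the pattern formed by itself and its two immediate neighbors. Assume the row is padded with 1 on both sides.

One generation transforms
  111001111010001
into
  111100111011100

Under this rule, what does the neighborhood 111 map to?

At position 0 the neighborhood is 111; the next row has 1 there.

1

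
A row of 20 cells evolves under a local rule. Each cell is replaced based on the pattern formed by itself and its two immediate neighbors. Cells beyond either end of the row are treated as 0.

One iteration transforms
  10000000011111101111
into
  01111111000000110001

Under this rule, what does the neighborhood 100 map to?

1

At position 1 the neighborhood is 100; the next row has 1 there.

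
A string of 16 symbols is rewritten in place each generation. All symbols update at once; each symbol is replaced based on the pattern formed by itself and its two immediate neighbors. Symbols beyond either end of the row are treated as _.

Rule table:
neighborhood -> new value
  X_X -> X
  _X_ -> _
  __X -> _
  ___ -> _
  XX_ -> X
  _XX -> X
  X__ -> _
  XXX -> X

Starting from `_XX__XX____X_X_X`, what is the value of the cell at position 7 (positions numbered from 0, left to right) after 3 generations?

_

generation 1: _XX__XX_____X_X_
generation 2: _XX__XX______X__
generation 3: _XX__XX_________
position 7 holds _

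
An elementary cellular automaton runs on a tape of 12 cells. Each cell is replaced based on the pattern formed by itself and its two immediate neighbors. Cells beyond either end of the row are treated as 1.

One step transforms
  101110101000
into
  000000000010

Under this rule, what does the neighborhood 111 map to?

At position 3 the neighborhood is 111; the next row has 0 there.

0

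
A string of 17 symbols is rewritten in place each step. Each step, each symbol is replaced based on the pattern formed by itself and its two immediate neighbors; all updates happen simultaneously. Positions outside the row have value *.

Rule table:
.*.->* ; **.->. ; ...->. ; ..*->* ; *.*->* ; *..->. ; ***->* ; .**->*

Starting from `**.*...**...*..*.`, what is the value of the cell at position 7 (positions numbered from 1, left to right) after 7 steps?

*.**..**...**.***
.**..**...**.****
**..**...**.*****
*..**...**.******
..**...**.*******
.**...**.********
**...**.*********
position 7 holds *

*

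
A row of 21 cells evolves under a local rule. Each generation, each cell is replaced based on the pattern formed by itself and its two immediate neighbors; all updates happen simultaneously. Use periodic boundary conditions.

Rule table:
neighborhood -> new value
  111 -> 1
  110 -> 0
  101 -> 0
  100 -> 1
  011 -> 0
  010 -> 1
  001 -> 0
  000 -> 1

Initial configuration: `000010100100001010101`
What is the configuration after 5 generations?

001100100000101011100

generation 1: 111010110111101010101
generation 2: 110010000011001010100
generation 3: 001011111000101010110
generation 4: 101001110110101010001
generation 5: 001100100000101011100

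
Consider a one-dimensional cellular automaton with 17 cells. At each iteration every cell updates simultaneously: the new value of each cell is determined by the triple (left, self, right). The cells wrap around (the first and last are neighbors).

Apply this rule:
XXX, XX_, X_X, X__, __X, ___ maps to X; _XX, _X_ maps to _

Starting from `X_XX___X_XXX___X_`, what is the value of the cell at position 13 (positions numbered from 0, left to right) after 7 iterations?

iteration 1: _X_XXXX_X_XXXXX_X
iteration 2: X_X_XXXX_X_XXXXX_
iteration 3: _X_X_XXXX_X_XXXXX
iteration 4: X_X_X_XXXX_X_XXXX
iteration 5: XX_X_X_XXXX_X_XXX
iteration 6: XXX_X_X_XXXX_X_XX
iteration 7: XXXX_X_X_XXXX_X_X
position 13 holds _

_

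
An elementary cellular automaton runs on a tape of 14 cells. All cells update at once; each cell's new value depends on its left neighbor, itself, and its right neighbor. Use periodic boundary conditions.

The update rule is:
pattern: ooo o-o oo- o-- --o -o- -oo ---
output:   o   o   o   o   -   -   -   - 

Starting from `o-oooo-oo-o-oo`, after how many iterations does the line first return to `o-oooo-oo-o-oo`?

iteration 1: oo-oooo-oo-o-o
iteration 2: ooo-oooo-oo-o-
iteration 3: -ooo-oooo-oo-o
iteration 4: o-ooo-oooo-oo-
iteration 5: -o-ooo-oooo-oo
iteration 6: o-o-ooo-oooo-o
iteration 7: oo-o-ooo-oooo-
iteration 8: -oo-o-ooo-oooo
iteration 9: o-oo-o-ooo-ooo
iteration 10: oo-oo-o-ooo-oo
iteration 11: ooo-oo-o-ooo-o
iteration 12: oooo-oo-o-ooo-
iteration 13: -oooo-oo-o-ooo
iteration 14: o-oooo-oo-o-oo

14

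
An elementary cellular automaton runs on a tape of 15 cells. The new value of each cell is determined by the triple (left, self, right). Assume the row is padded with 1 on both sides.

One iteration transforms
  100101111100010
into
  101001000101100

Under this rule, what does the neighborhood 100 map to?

0

At position 1 the neighborhood is 100; the next row has 0 there.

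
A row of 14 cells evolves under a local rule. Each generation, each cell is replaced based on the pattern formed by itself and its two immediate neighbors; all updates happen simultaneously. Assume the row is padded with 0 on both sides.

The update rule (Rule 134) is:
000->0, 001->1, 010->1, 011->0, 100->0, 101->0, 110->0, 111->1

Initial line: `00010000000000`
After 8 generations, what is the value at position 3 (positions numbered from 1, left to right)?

0

generation 1: 00110000000000
generation 2: 01000000000000
generation 3: 11000000000000
generation 4: 00000000000000
generation 5: 00000000000000  (fixed point — unchanged through generation 8)
position 3 holds 0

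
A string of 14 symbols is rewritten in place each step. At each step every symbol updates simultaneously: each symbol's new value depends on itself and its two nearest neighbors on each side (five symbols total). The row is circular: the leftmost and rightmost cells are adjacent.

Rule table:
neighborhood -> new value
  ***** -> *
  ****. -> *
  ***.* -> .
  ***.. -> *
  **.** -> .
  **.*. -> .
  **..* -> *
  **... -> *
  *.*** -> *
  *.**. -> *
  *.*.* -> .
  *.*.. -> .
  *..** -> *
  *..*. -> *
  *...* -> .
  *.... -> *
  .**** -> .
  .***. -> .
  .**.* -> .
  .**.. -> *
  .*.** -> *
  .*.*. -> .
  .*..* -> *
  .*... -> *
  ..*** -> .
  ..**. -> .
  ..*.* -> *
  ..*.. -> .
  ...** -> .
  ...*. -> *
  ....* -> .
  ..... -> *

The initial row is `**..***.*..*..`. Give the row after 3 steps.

.***.....**.**
.*.****.....*.
****.*****.*.*

****.*****.*.*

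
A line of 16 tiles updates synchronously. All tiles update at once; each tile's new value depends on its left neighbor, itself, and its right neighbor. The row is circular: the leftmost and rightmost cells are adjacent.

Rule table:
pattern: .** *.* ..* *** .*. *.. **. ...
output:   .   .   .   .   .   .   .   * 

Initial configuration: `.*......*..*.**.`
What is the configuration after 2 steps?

...****.........
**......********

**......********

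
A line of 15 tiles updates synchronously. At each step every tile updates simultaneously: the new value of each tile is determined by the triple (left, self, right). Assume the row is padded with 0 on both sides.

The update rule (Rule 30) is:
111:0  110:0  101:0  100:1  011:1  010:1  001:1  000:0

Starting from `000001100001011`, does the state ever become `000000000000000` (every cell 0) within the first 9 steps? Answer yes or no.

000011010011010
000110011110011
001101110001110
011001001011001
110111111010111
100100000010100
111110000110110
100001001100101
110011111011101
step 9 is 110011111011101, still not uniform 0

no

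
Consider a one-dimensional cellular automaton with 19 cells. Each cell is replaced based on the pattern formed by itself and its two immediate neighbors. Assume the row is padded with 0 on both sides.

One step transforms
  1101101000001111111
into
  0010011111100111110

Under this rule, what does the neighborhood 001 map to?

At position 11 the neighborhood is 001; the next row has 0 there.

0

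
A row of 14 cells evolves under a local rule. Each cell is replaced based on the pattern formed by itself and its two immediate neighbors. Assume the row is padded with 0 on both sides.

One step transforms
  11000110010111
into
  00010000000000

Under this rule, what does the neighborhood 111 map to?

0

At position 12 the neighborhood is 111; the next row has 0 there.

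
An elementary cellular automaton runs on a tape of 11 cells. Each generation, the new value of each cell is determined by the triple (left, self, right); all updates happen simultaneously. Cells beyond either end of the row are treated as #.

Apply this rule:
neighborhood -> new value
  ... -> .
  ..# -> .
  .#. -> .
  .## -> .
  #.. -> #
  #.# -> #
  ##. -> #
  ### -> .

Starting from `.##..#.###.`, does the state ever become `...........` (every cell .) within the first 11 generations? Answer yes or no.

no

#.##..#..##
##.##..#...
.##.##..#..
#.##.##..#.
##.##.##..#
.##.##.##..
#.##.##.##.
##.##.##.##
.##.##.##..  (repeats generation 6; period 3)
generation 11: ##.##.##.##
generation 11 is ##.##.##.##, still not uniform .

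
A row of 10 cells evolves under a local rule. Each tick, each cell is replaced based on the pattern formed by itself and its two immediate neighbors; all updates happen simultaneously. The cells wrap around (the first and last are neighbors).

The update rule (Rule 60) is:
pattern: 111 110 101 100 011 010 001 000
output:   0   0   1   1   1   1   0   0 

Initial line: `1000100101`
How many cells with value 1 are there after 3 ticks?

0100110111
1110101100
1001111010
count of 1: 6

6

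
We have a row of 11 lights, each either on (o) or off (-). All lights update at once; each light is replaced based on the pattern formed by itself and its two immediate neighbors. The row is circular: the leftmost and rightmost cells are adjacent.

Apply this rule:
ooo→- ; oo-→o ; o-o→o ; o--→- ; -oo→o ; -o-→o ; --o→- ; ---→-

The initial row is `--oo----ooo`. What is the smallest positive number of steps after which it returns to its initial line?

step 1: --oo----o-o
step 2: --oo----ooo

2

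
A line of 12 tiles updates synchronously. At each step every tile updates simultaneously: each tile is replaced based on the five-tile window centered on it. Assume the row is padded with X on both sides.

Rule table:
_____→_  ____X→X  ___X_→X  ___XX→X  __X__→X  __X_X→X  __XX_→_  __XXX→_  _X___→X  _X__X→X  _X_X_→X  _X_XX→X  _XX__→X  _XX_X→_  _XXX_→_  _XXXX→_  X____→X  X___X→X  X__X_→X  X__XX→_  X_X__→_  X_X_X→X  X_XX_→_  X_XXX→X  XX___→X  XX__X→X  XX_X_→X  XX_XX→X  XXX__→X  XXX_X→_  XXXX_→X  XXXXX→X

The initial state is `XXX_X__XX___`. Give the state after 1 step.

XX_X_X__XXXX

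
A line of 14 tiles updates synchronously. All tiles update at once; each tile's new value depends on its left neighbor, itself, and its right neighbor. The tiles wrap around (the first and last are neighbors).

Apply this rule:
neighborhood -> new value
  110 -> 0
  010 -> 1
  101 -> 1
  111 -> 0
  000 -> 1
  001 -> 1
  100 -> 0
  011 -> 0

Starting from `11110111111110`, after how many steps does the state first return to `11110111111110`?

28

00001000000001
01111011111111
10000100000000
10111101111111
01000010000000
11011110111111
00100001000000
11101111011111
00010000100000
11110111101111
00001000010000
11111011110111
00000100001000
11111101111011
00000010000100
11111110111101
00000001000010
11111111011110
00000000100001
01111111101111
10000000010000
10111111110111
01000000001000
11011111111011
00100000000100
11101111111101
00010000000010
11110111111110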